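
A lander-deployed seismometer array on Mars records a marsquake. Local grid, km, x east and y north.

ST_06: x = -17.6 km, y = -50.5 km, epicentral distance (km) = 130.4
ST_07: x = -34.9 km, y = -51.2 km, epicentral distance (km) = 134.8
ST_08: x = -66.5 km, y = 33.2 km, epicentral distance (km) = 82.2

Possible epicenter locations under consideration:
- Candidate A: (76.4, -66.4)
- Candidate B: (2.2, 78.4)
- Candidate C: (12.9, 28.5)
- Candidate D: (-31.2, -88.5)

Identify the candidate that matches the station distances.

Candidate B

For each candidate, compare |candidate − station| to the reported distance:
Candidate A: residuals ST_06 35.1, ST_07 22.5, ST_08 92.0 → max 92.0 km
Candidate B: residuals ST_06 0.0, ST_07 0.0, ST_08 0.0 → max 0.0 km
Candidate C: residuals ST_06 45.7, ST_07 41.9, ST_08 2.7 → max 45.7 km
Candidate D: residuals ST_06 90.0, ST_07 97.3, ST_08 44.5 → max 97.3 km
Only Candidate B has all residuals ≈ 0.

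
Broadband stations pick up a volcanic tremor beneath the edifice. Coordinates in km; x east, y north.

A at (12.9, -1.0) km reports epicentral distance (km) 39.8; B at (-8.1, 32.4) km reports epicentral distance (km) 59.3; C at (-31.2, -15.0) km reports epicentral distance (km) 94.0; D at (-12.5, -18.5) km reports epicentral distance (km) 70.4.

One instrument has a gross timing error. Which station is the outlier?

Solve using three stations at a time. Using A, B, D (subtract circle equations pairwise → linear system) gives (x, y) ≈ (48.9, 16.0).
Distances from that point to each station vs reported:
  A: calculated 39.8 vs reported 39.8 → residual 0.0 km
  B: calculated 59.3 vs reported 59.3 → residual 0.0 km
  C: calculated 85.8 vs reported 94.0 → residual 8.2 km
  D: calculated 70.4 vs reported 70.4 → residual 0.0 km
A, B, D are mutually consistent (residuals ≈ 0); C is off by 8.2 km.

C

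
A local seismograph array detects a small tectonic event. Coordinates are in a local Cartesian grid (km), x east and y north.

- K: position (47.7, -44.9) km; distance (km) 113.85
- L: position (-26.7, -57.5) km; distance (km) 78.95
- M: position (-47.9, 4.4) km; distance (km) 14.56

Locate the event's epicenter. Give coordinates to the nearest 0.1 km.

x ≈ -46.6 km, y ≈ 18.9 km

Circle about each station: (x − 47.7)² + (y + 44.9)² = 113.85²; (x + 26.7)² + (y + 57.5)² = 78.95²; (x + 47.9)² + (y − 4.4)² = 14.56².
Subtracting the K equation from the L and M equations removes the quadratic terms:
-148.8 x − 25.2 y = 6456.56
-191.2 x + 98.6 y = 10772.30
Solving the 2×2 system: x ≈ -46.6, y ≈ 18.9 km.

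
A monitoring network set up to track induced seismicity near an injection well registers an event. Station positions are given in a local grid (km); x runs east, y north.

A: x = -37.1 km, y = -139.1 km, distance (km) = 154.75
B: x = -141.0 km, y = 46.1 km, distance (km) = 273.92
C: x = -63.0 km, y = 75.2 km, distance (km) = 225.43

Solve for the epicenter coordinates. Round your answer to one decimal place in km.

Circle about each station: (x + 37.1)² + (y + 139.1)² = 154.75²; (x + 141.0)² + (y − 46.1)² = 273.92²; (x + 63.0)² + (y − 75.2)² = 225.43².
Subtracting pairs of circle equations eliminates x²+y² and gives linear equations (the radical axes):
-207.8 x + 370.4 y = -49803.61
-51.8 x + 428.6 y = -37972.30
Solving the 2×2 system: x ≈ 104.2, y ≈ -76.0 km.
Check against A (with the unrounded x, y): √((x + 37.1)²+(y + 139.1)²) = 154.74 ≈ 154.75 km. ✓

104.2 km east, -76.0 km north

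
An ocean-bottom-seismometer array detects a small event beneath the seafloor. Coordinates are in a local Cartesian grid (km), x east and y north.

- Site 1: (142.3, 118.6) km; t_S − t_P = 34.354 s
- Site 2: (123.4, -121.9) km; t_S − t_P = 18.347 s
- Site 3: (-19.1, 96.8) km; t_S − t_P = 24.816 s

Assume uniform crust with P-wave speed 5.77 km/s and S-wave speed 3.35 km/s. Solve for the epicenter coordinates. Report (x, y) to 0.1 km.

(-21.7, -101.4)

Distance from S−P lag: d = Δt · v_P v_S / (v_P − v_S) = Δt · (5.77·3.35)/(5.77−3.35) ≈ 7.9874·Δt.
So d_Site 1 = 274.40, d_Site 2 = 146.54, d_Site 3 = 198.22 km.
Circle about each station: (x − 142.3)² + (y − 118.6)² = 274.40²; (x − 123.4)² + (y + 121.9)² = 146.54²; (x + 19.1)² + (y − 96.8)² = 198.22².
Subtracting pairs of circle equations eliminates x²+y² and gives linear equations (the radical axes):
-37.8 x − 481.0 y = 49593.31
-322.8 x − 43.6 y = 11423.99
Solving the 2×2 system: x ≈ -21.7, y ≈ -101.4 km.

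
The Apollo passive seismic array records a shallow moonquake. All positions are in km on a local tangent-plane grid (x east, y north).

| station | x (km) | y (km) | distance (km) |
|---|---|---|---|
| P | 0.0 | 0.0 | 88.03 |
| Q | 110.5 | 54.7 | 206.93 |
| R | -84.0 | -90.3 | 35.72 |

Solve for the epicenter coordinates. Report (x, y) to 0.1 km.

Circle about each station: x² + y² = 88.03²; (x − 110.5)² + (y − 54.7)² = 206.93²; (x + 84.0)² + (y + 90.3)² = 35.72².
Subtracting the P equation from the Q and R equations removes the quadratic terms:
221.0 x + 109.4 y = -19868.40
-168.0 x − 180.6 y = 21683.45
Solving the 2×2 system: x ≈ -56.5, y ≈ -67.5 km.

x ≈ -56.5 km, y ≈ -67.5 km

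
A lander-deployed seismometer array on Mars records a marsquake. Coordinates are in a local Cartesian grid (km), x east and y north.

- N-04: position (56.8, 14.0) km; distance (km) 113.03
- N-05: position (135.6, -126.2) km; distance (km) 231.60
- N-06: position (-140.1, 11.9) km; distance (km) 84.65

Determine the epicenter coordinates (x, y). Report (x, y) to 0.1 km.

Circle about each station: (x − 56.8)² + (y − 14.0)² = 113.03²; (x − 135.6)² + (y + 126.2)² = 231.60²; (x + 140.1)² + (y − 11.9)² = 84.65².
Subtracting the N-04 equation from the N-05 and N-06 equations removes the quadratic terms:
157.6 x − 280.4 y = -9971.22
-393.8 x − 4.2 y = 21957.54
Solving the 2×2 system: x ≈ -55.8, y ≈ 4.2 km.
Check against N-04 (with the unrounded x, y): √((x − 56.8)²+(y − 14.0)²) = 113.03 ≈ 113.03 km. ✓

x ≈ -55.8 km, y ≈ 4.2 km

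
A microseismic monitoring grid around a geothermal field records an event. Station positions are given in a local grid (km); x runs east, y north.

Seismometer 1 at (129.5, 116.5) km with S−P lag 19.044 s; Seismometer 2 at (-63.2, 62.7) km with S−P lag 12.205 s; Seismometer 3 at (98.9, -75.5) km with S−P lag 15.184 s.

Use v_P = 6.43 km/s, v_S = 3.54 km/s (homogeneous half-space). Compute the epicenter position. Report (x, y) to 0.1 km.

Distance from S−P lag: d = Δt · v_P v_S / (v_P − v_S) = Δt · (6.43·3.54)/(6.43−3.54) ≈ 7.8762·Δt.
So d_Seismometer 1 = 149.99, d_Seismometer 2 = 96.13, d_Seismometer 3 = 119.59 km.
Circle about each station: (x − 129.5)² + (y − 116.5)² = 149.99²; (x + 63.2)² + (y − 62.7)² = 96.13²; (x − 98.9)² + (y + 75.5)² = 119.59².
Subtracting the Seismometer 1 equation from the Seismometer 2 and Seismometer 3 equations removes the quadratic terms:
-385.4 x − 107.6 y = -9160.95
-61.2 x − 384.0 y = -6665.81
Solving the 2×2 system: x ≈ 19.8, y ≈ 14.2 km.
Check against Seismometer 1 (with the unrounded x, y): √((x − 129.5)²+(y − 116.5)²) = 149.99 ≈ 149.99 km. ✓

(19.8, 14.2)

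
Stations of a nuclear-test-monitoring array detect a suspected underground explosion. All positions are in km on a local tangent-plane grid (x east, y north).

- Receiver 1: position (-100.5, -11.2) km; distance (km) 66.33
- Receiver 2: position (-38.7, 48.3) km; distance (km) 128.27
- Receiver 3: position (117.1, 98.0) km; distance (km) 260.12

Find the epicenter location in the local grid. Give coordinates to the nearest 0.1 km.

-78.3 km east, -73.7 km north

Circle about each station: (x + 100.5)² + (y + 11.2)² = 66.33²; (x + 38.7)² + (y − 48.3)² = 128.27²; (x − 117.1)² + (y − 98.0)² = 260.12².
Subtracting pairs of circle equations eliminates x²+y² and gives linear equations (the radical axes):
123.6 x + 119.0 y = -18448.63
435.2 x + 218.4 y = -50172.03
Solving the 2×2 system: x ≈ -78.3, y ≈ -73.7 km.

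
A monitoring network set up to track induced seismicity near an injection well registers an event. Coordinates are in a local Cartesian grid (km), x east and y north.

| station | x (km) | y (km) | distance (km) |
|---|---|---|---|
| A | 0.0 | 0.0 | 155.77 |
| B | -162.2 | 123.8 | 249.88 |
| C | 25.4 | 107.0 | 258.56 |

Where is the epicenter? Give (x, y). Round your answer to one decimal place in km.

Circle about each station: x² + y² = 155.77²; (x + 162.2)² + (y − 123.8)² = 249.88²; (x − 25.4)² + (y − 107.0)² = 258.56².
Subtracting pairs of circle equations eliminates x²+y² and gives linear equations (the radical axes):
-324.4 x + 247.6 y = 3459.56
50.8 x + 214.0 y = -30494.82
Solving the 2×2 system: x ≈ -101.1, y ≈ -118.5 km.

x ≈ -101.1 km, y ≈ -118.5 km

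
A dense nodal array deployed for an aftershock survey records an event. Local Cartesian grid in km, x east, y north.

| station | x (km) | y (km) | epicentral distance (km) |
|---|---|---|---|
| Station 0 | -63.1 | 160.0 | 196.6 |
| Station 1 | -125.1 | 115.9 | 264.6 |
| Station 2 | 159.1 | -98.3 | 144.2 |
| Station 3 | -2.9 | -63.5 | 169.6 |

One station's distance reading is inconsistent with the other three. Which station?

Solve using three stations at a time. Using Station 1, Station 2, Station 3 (subtract circle equations pairwise → linear system) gives (x, y) ≈ (129.3, 42.9).
Distances from that point to each station vs reported:
  Station 0: calculated 225.2 vs reported 196.6 → residual 28.6 km
  Station 1: calculated 264.7 vs reported 264.6 → residual 0.1 km
  Station 2: calculated 144.3 vs reported 144.2 → residual 0.1 km
  Station 3: calculated 169.7 vs reported 169.6 → residual 0.1 km
Station 1, Station 2, Station 3 are mutually consistent (residuals ≈ 0); Station 0 is off by 28.6 km.

Station 0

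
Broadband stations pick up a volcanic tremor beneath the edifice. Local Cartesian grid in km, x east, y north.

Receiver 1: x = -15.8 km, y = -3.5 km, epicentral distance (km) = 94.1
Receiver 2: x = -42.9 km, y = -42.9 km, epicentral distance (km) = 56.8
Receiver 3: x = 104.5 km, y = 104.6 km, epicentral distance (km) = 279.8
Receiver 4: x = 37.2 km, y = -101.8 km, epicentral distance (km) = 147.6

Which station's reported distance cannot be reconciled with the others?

Solve using three stations at a time. Using Receiver 1, Receiver 2, Receiver 4 (subtract circle equations pairwise → linear system) gives (x, y) ≈ (-99.6, -46.3).
Distances from that point to each station vs reported:
  Receiver 1: calculated 94.1 vs reported 94.1 → residual 0.0 km
  Receiver 2: calculated 56.8 vs reported 56.8 → residual 0.0 km
  Receiver 3: calculated 253.8 vs reported 279.8 → residual 26.0 km
  Receiver 4: calculated 147.6 vs reported 147.6 → residual 0.0 km
Receiver 1, Receiver 2, Receiver 4 are mutually consistent (residuals ≈ 0); Receiver 3 is off by 26.0 km.

Receiver 3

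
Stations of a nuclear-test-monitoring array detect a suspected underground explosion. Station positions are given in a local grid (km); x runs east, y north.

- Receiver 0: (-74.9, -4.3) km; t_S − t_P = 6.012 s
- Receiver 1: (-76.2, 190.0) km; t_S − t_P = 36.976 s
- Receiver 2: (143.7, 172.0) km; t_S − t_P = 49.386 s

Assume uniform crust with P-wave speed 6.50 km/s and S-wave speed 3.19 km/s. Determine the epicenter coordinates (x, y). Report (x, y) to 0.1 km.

Distance from S−P lag: d = Δt · v_P v_S / (v_P − v_S) = Δt · (6.50·3.19)/(6.50−3.19) ≈ 6.2644·Δt.
So d_Receiver 0 = 37.66, d_Receiver 1 = 231.63, d_Receiver 2 = 309.37 km.
Circle about each station: (x + 74.9)² + (y + 4.3)² = 37.66²; (x + 76.2)² + (y − 190.0)² = 231.63²; (x − 143.7)² + (y − 172.0)² = 309.37².
Subtracting the Receiver 0 equation from the Receiver 1 and Receiver 2 equations removes the quadratic terms:
-2.6 x + 388.6 y = -15956.24
437.2 x + 352.6 y = -49686.33
Solving the 2×2 system: x ≈ -80.1, y ≈ -41.6 km.

(-80.1, -41.6)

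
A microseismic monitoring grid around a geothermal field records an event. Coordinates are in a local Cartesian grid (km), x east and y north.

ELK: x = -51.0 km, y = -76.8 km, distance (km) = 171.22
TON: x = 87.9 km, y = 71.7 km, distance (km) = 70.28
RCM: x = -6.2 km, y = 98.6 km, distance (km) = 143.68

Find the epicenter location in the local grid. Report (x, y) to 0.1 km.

(100.7, 2.6)

Circle about each station: (x + 51.0)² + (y + 76.8)² = 171.22²; (x − 87.9)² + (y − 71.7)² = 70.28²; (x + 6.2)² + (y − 98.6)² = 143.68².
Subtracting pairs of circle equations eliminates x²+y² and gives linear equations (the radical axes):
277.8 x + 297.0 y = 28745.07
89.6 x + 350.8 y = 9933.51
Solving the 2×2 system: x ≈ 100.7, y ≈ 2.6 km.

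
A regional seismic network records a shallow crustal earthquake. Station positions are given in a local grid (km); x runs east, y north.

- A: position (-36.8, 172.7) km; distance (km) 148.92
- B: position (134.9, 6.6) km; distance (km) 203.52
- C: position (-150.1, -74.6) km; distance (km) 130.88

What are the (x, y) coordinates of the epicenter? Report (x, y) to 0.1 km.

Circle about each station: (x + 36.8)² + (y − 172.7)² = 148.92²; (x − 134.9)² + (y − 6.6)² = 203.52²; (x + 150.1)² + (y + 74.6)² = 130.88².
Subtracting pairs of circle equations eliminates x²+y² and gives linear equations (the radical axes):
343.4 x − 332.2 y = -32181.18
-226.6 x − 494.6 y = 1963.23
Solving the 2×2 system: x ≈ -67.6, y ≈ 27.0 km.

-67.6 km east, 27.0 km north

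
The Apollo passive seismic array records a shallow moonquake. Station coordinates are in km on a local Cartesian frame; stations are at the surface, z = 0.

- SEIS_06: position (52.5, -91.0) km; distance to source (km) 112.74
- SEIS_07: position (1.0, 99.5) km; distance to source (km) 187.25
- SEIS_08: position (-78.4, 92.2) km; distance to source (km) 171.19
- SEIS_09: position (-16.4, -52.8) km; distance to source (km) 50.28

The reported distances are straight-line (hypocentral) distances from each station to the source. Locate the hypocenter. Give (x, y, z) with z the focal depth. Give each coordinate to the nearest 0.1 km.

x ≈ -59.0 km, y ≈ -77.6 km, depth ≈ 9.9 km

Each station gives a sphere (x−x_i)² + (y−y_i)² + z² = d_i² (stations at z=0).
Subtracting the SEIS_06 sphere from SEIS_07 and SEIS_08: z² cancels, leaving linear equations in x and y:
-103.0 x + 381.0 y = -23488.25
-261.8 x + 366.4 y = -12985.56
Solving: x ≈ -59.003, y ≈ -77.600 km (keep extra digits for the depth step; rounded: -59.0, -77.6).
Then from the SEIS_06 sphere: z² = 112.74² − (x − 52.5)² − (y + 91.0)² with x = -59.003, y = -77.600, so z ≈ 9.891 ≈ 9.9 km.
Check against SEIS_09 (with the unrounded solution): distance 50.28 ≈ 50.28 km. ✓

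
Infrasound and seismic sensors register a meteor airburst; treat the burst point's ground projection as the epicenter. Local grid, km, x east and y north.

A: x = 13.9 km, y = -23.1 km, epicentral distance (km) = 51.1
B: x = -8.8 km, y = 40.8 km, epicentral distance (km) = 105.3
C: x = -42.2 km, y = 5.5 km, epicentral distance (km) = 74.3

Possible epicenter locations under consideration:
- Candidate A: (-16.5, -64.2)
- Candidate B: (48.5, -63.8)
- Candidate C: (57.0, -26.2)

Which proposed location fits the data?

For each candidate, compare |candidate − station| to the reported distance:
Candidate A: residuals A 0.0, B 0.0, C 0.0 → max 0.0 km
Candidate B: residuals A 2.3, B 14.0, C 39.8 → max 39.8 km
Candidate C: residuals A 7.9, B 11.4, C 29.8 → max 29.8 km
Only Candidate A has all residuals ≈ 0.

Candidate A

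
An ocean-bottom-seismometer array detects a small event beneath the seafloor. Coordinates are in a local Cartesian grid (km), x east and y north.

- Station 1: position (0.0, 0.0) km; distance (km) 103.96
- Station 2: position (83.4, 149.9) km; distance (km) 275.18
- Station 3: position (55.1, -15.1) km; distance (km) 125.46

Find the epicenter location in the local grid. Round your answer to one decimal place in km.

-41.3 km east, -95.4 km north

Circle about each station: x² + y² = 103.96²; (x − 83.4)² + (y − 149.9)² = 275.18²; (x − 55.1)² + (y + 15.1)² = 125.46².
Subtracting pairs of circle equations eliminates x²+y² and gives linear equations (the radical axes):
166.8 x + 299.8 y = -35490.78
110.2 x − 30.2 y = -1668.51
Solving the 2×2 system: x ≈ -41.3, y ≈ -95.4 km.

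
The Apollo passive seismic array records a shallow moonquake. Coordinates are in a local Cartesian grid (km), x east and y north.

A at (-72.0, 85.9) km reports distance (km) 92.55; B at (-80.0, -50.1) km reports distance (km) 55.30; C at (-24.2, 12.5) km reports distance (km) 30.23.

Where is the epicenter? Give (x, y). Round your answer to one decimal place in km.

Circle about each station: (x + 72.0)² + (y − 85.9)² = 92.55²; (x + 80.0)² + (y + 50.1)² = 55.30²; (x + 24.2)² + (y − 12.5)² = 30.23².
Subtracting pairs of circle equations eliminates x²+y² and gives linear equations (the radical axes):
-16.0 x − 272.0 y = 1854.61
95.6 x − 146.8 y = -4169.27
Solving the 2×2 system: x ≈ -49.6, y ≈ -3.9 km.

(-49.6, -3.9)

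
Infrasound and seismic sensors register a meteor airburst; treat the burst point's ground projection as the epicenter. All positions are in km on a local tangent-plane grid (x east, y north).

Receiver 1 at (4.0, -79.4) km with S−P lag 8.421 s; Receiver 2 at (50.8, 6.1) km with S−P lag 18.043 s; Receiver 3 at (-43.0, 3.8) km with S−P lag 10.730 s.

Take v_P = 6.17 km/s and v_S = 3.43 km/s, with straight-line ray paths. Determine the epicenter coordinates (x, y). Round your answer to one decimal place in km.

x ≈ -61.0 km, y ≈ -77.1 km

Distance from S−P lag: d = Δt · v_P v_S / (v_P − v_S) = Δt · (6.17·3.43)/(6.17−3.43) ≈ 7.7238·Δt.
So d_Receiver 1 = 65.04, d_Receiver 2 = 139.36, d_Receiver 3 = 82.88 km.
Circle about each station: (x − 4.0)² + (y + 79.4)² = 65.04²; (x − 50.8)² + (y − 6.1)² = 139.36²; (x + 43.0)² + (y − 3.8)² = 82.88².
Subtracting the Receiver 1 equation from the Receiver 2 and Receiver 3 equations removes the quadratic terms:
93.6 x + 171.0 y = -18893.52
-94.0 x + 166.4 y = -7095.81
Solving the 2×2 system: x ≈ -61.0, y ≈ -77.1 km.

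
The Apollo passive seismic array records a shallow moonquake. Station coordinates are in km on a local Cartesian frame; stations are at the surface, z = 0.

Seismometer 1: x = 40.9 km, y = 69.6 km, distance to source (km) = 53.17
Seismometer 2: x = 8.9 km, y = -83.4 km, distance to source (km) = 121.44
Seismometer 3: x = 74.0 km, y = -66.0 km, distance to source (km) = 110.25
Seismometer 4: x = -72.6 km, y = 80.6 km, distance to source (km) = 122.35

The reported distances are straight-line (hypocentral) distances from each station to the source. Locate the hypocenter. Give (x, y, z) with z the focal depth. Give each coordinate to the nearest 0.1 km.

x ≈ 33.3 km, y ≈ 30.3 km, depth ≈ 35.0 km

Each station gives a sphere (x−x_i)² + (y−y_i)² + z² = d_i² (stations at z=0).
Subtracting the Seismometer 1 sphere from Seismometer 2 and Seismometer 3: z² cancels, leaving linear equations in x and y:
-64.0 x − 306.0 y = -11402.82
66.2 x − 271.2 y = -6012.98
Solving: x ≈ 33.298, y ≈ 30.300 km (keep extra digits for the depth step; rounded: 33.3, 30.3).
Then from the Seismometer 1 sphere: z² = 53.17² − (x − 40.9)² − (y − 69.6)² with x = 33.298, y = 30.300, so z ≈ 34.997 ≈ 35.0 km.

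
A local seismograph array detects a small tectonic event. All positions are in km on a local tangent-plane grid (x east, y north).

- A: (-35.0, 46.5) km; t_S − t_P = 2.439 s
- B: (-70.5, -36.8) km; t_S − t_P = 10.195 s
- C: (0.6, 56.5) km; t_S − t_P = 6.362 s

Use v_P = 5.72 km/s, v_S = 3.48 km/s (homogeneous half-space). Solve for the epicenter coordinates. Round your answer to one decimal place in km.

Distance from S−P lag: d = Δt · v_P v_S / (v_P − v_S) = Δt · (5.72·3.48)/(5.72−3.48) ≈ 8.8864·Δt.
So d_A = 21.67, d_B = 90.60, d_C = 56.54 km.
Circle about each station: (x + 35.0)² + (y − 46.5)² = 21.67²; (x + 70.5)² + (y + 36.8)² = 90.60²; (x − 0.6)² + (y − 56.5)² = 56.54².
Subtracting pairs of circle equations eliminates x²+y² and gives linear equations (the radical axes):
-71.0 x − 166.6 y = -4801.53
71.2 x + 20.0 y = -2921.82
Solving the 2×2 system: x ≈ -55.8, y ≈ 52.6 km.

(-55.8, 52.6)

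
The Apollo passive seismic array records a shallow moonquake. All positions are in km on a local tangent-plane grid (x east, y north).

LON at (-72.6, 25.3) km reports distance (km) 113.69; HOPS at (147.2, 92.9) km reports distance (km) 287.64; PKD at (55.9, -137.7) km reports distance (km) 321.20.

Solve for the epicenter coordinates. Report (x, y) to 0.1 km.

Circle about each station: (x + 72.6)² + (y − 25.3)² = 113.69²; (x − 147.2)² + (y − 92.9)² = 287.64²; (x − 55.9)² + (y + 137.7)² = 321.20².
Subtracting the LON equation from the HOPS and PKD equations removes the quadratic terms:
439.6 x + 135.2 y = -45423.95
257.0 x − 326.0 y = -74068.77
Solving the 2×2 system: x ≈ -139.4, y ≈ 117.3 km.

(-139.4, 117.3)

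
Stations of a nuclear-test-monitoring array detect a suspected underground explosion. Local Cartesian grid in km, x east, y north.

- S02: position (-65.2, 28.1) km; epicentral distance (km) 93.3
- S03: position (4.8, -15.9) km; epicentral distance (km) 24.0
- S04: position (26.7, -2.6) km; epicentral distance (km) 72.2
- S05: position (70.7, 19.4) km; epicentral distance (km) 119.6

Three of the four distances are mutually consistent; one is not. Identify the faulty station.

Solve using three stations at a time. Using S02, S04, S05 (subtract circle equations pairwise → linear system) gives (x, y) ≈ (-22.9, -55.0).
Distances from that point to each station vs reported:
  S02: calculated 93.3 vs reported 93.3 → residual 0.0 km
  S03: calculated 47.9 vs reported 24.0 → residual 23.9 km
  S04: calculated 72.2 vs reported 72.2 → residual 0.0 km
  S05: calculated 119.6 vs reported 119.6 → residual 0.0 km
S02, S04, S05 are mutually consistent (residuals ≈ 0); S03 is off by 23.9 km.

S03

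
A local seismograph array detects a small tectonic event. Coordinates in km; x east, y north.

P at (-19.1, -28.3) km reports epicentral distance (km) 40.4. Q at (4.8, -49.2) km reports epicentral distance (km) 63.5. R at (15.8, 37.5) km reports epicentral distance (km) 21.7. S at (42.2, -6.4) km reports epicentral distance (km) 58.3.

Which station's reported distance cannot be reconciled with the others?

R

Solve using three stations at a time. Using P, Q, S (subtract circle equations pairwise → linear system) gives (x, y) ≈ (-13.2, 11.7).
Distances from that point to each station vs reported:
  P: calculated 40.4 vs reported 40.4 → residual 0.0 km
  Q: calculated 63.5 vs reported 63.5 → residual 0.0 km
  R: calculated 38.8 vs reported 21.7 → residual 17.1 km
  S: calculated 58.3 vs reported 58.3 → residual 0.0 km
P, Q, S are mutually consistent (residuals ≈ 0); R is off by 17.1 km.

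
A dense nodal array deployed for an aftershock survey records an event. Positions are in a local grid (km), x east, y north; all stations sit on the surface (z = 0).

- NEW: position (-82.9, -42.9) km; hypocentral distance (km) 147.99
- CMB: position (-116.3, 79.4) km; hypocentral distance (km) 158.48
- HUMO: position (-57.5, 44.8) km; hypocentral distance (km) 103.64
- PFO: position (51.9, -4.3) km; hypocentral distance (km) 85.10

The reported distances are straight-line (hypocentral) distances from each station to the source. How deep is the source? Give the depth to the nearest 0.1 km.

z ≈ 67.1 km

Each station gives a sphere (x−x_i)² + (y−y_i)² + z² = d_i² (stations at z=0).
Subtracting the NEW sphere from CMB and HUMO: z² cancels, leaving linear equations in x and y:
-66.8 x + 244.6 y = 7902.36
50.8 x + 175.4 y = 7760.26
Solving: x ≈ 21.211, y ≈ 38.100 km (keep extra digits for the depth step; rounded: 21.2, 38.1).
Then from the NEW sphere: z² = 147.99² − (x + 82.9)² − (y + 42.9)² with x = 21.211, y = 38.100, so z ≈ 67.089 ≈ 67.1 km.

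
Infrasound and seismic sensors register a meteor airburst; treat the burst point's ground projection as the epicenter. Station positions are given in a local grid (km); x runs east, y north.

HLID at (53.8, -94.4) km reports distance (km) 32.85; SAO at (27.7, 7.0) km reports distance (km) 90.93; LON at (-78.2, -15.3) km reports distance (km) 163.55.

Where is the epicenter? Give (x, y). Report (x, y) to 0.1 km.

75.9 km east, -70.1 km north

Circle about each station: (x − 53.8)² + (y + 94.4)² = 32.85²; (x − 27.7)² + (y − 7.0)² = 90.93²; (x + 78.2)² + (y + 15.3)² = 163.55².
Subtracting pairs of circle equations eliminates x²+y² and gives linear equations (the radical axes):
-52.2 x + 202.8 y = -18178.65
-264.0 x + 158.2 y = -31125.95
Solving the 2×2 system: x ≈ 75.9, y ≈ -70.1 km.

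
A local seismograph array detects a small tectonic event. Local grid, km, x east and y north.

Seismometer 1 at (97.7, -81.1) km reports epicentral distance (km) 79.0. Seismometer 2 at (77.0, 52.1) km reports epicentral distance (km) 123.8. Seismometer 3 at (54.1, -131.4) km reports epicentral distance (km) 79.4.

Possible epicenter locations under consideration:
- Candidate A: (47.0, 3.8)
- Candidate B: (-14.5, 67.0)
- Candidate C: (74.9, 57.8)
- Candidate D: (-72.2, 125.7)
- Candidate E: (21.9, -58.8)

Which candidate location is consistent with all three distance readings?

Candidate E

For each candidate, compare |candidate − station| to the reported distance:
Candidate A: residuals Seismometer 1 19.9, Seismometer 2 66.9, Seismometer 3 56.0 → max 66.9 km
Candidate B: residuals Seismometer 1 106.8, Seismometer 2 31.1, Seismometer 3 130.5 → max 130.5 km
Candidate C: residuals Seismometer 1 61.8, Seismometer 2 117.7, Seismometer 3 110.9 → max 117.7 km
Candidate D: residuals Seismometer 1 188.6, Seismometer 2 42.6, Seismometer 3 207.0 → max 207.0 km
Candidate E: residuals Seismometer 1 0.0, Seismometer 2 0.0, Seismometer 3 0.0 → max 0.0 km
Only Candidate E has all residuals ≈ 0.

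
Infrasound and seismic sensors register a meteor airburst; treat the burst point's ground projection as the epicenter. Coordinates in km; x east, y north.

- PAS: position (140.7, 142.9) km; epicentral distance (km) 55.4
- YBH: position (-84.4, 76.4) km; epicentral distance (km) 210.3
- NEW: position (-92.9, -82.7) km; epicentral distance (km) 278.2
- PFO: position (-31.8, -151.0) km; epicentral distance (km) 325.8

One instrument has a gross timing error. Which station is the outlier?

PFO

Solve using three stations at a time. Using PAS, YBH, NEW (subtract circle equations pairwise → linear system) gives (x, y) ≈ (125.5, 89.7).
Distances from that point to each station vs reported:
  PAS: calculated 55.4 vs reported 55.4 → residual 0.0 km
  YBH: calculated 210.3 vs reported 210.3 → residual 0.0 km
  NEW: calculated 278.2 vs reported 278.2 → residual 0.0 km
  PFO: calculated 287.5 vs reported 325.8 → residual 38.3 km
PAS, YBH, NEW are mutually consistent (residuals ≈ 0); PFO is off by 38.3 km.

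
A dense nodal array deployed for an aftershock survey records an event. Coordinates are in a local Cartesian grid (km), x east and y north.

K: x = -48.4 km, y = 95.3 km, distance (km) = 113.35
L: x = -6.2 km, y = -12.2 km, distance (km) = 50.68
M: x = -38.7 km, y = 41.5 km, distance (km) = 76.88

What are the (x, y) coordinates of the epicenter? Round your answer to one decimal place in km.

Circle about each station: (x + 48.4)² + (y − 95.3)² = 113.35²; (x + 6.2)² + (y + 12.2)² = 50.68²; (x + 38.7)² + (y − 41.5)² = 76.88².
Subtracting pairs of circle equations eliminates x²+y² and gives linear equations (the radical axes):
84.4 x − 215.0 y = -957.61
19.4 x − 107.6 y = -1267.02
Solving the 2×2 system: x ≈ 34.5, y ≈ 18.0 km.
Check against K (with the unrounded x, y): √((x + 48.4)²+(y − 95.3)²) = 113.35 ≈ 113.35 km. ✓

x ≈ 34.5 km, y ≈ 18.0 km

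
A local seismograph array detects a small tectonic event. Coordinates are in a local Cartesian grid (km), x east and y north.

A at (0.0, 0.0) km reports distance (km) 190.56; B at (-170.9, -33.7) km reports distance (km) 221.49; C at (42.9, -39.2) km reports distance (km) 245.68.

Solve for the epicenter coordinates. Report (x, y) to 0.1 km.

x ≈ -85.1 km, y ≈ 170.5 km

Circle about each station: x² + y² = 190.56²; (x + 170.9)² + (y + 33.7)² = 221.49²; (x − 42.9)² + (y + 39.2)² = 245.68².
Subtracting the A equation from the B and C equations removes the quadratic terms:
-341.8 x − 67.4 y = 17597.79
85.8 x − 78.4 y = -20668.50
Solving the 2×2 system: x ≈ -85.1, y ≈ 170.5 km.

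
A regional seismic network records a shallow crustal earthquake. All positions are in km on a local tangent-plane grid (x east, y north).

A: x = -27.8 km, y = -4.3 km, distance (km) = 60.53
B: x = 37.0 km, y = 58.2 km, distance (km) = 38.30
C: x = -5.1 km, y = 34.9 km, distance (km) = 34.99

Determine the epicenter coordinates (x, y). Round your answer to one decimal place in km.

x ≈ 27.1 km, y ≈ 21.2 km

Circle about each station: (x + 27.8)² + (y + 4.3)² = 60.53²; (x − 37.0)² + (y − 58.2)² = 38.30²; (x + 5.1)² + (y − 34.9)² = 34.99².
Subtracting pairs of circle equations eliminates x²+y² and gives linear equations (the radical axes):
129.6 x + 125.0 y = 6161.90
45.4 x + 78.4 y = 2892.27
Solving the 2×2 system: x ≈ 27.1, y ≈ 21.2 km.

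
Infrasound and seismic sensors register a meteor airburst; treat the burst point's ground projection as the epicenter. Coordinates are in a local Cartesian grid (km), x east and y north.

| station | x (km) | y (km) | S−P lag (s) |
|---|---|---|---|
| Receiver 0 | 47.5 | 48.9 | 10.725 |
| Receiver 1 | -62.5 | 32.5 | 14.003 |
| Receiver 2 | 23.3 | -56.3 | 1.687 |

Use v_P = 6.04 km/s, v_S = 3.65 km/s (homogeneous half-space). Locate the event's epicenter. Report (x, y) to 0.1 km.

Distance from S−P lag: d = Δt · v_P v_S / (v_P − v_S) = Δt · (6.04·3.65)/(6.04−3.65) ≈ 9.2243·Δt.
So d_Receiver 0 = 98.93, d_Receiver 1 = 129.17, d_Receiver 2 = 15.56 km.
Circle about each station: (x − 47.5)² + (y − 48.9)² = 98.93²; (x + 62.5)² + (y − 32.5)² = 129.17²; (x − 23.3)² + (y + 56.3)² = 15.56².
Subtracting the Receiver 0 equation from the Receiver 1 and Receiver 2 equations removes the quadratic terms:
-220.0 x − 32.8 y = -6582.70
-48.4 x − 210.4 y = 8610.15
Solving the 2×2 system: x ≈ 37.3, y ≈ -49.5 km.

(37.3, -49.5)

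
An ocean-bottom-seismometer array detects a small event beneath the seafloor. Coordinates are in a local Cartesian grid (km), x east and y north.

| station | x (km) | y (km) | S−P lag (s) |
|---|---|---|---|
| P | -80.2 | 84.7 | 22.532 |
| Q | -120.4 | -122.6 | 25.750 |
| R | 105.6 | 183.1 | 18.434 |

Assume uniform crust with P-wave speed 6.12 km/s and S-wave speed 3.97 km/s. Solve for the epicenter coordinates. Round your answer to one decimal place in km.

x ≈ 151.9 km, y ≈ -20.0 km

Distance from S−P lag: d = Δt · v_P v_S / (v_P − v_S) = Δt · (6.12·3.97)/(6.12−3.97) ≈ 11.3007·Δt.
So d_P = 254.63, d_Q = 290.99, d_R = 208.32 km.
Circle about each station: (x + 80.2)² + (y − 84.7)² = 254.63²; (x + 120.4)² + (y + 122.6)² = 290.99²; (x − 105.6)² + (y − 183.1)² = 208.32².
Subtracting the P equation from the Q and R equations removes the quadratic terms:
-80.4 x − 414.6 y = -3917.95
371.6 x + 196.8 y = 52510.05
Solving the 2×2 system: x ≈ 151.9, y ≈ -20.0 km.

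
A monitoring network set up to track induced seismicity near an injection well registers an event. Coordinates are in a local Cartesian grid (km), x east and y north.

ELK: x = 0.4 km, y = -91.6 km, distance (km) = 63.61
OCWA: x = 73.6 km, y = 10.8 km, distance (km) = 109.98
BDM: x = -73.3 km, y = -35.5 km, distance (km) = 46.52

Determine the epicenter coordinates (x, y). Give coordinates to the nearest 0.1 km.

(-26.8, -34.1)

Circle about each station: (x − 0.4)² + (y + 91.6)² = 63.61²; (x − 73.6)² + (y − 10.8)² = 109.98²; (x + 73.3)² + (y + 35.5)² = 46.52².
Subtracting the ELK equation from the OCWA and BDM equations removes the quadratic terms:
146.4 x + 204.8 y = -10906.49
-147.4 x + 112.2 y = 124.54
Solving the 2×2 system: x ≈ -26.8, y ≈ -34.1 km.
Check against ELK (with the unrounded x, y): √((x − 0.4)²+(y + 91.6)²) = 63.61 ≈ 63.61 km. ✓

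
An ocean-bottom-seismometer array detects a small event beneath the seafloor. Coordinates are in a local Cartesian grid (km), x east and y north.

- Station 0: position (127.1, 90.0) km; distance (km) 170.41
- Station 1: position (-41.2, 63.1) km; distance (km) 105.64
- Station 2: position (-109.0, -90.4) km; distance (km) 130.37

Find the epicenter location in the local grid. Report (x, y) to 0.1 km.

(7.0, -30.9)

Circle about each station: (x − 127.1)² + (y − 90.0)² = 170.41²; (x + 41.2)² + (y − 63.1)² = 105.64²; (x + 109.0)² + (y + 90.4)² = 130.37².
Subtracting the Station 0 equation from the Station 1 and Station 2 equations removes the quadratic terms:
-336.6 x − 53.8 y = -695.60
-472.2 x − 360.8 y = 7841.98
Solving the 2×2 system: x ≈ 7.0, y ≈ -30.9 km.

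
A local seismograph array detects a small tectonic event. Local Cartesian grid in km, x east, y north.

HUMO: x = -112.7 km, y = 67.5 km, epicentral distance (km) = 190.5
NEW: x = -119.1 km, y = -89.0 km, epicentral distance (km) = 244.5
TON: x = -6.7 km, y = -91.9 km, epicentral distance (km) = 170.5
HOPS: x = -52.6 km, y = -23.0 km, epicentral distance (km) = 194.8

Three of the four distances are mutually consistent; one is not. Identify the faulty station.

Solve using three stations at a time. Using HUMO, NEW, TON (subtract circle equations pairwise → linear system) gives (x, y) ≈ (77.5, 56.4).
Distances from that point to each station vs reported:
  HUMO: calculated 190.5 vs reported 190.5 → residual 0.0 km
  NEW: calculated 244.5 vs reported 244.5 → residual 0.0 km
  TON: calculated 170.5 vs reported 170.5 → residual 0.0 km
  HOPS: calculated 152.4 vs reported 194.8 → residual 42.4 km
HUMO, NEW, TON are mutually consistent (residuals ≈ 0); HOPS is off by 42.4 km.

HOPS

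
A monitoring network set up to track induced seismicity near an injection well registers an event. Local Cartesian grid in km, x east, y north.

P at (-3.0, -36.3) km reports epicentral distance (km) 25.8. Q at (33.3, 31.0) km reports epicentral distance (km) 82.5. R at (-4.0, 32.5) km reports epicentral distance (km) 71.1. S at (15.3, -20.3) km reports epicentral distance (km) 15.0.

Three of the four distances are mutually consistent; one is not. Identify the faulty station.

Solve using three stations at a time. Using P, R, S (subtract circle equations pairwise → linear system) gives (x, y) ≈ (22.7, -33.4).
Distances from that point to each station vs reported:
  P: calculated 25.8 vs reported 25.8 → residual 0.0 km
  Q: calculated 65.3 vs reported 82.5 → residual 17.2 km
  R: calculated 71.1 vs reported 71.1 → residual 0.0 km
  S: calculated 15.0 vs reported 15.0 → residual 0.0 km
P, R, S are mutually consistent (residuals ≈ 0); Q is off by 17.2 km.

Q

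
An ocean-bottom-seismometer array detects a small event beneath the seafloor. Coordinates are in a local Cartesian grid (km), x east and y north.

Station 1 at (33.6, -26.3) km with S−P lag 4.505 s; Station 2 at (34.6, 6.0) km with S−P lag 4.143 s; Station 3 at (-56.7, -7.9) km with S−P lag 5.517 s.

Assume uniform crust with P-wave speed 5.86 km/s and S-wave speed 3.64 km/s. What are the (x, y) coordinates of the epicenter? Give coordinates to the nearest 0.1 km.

(-3.8, -4.5)

Distance from S−P lag: d = Δt · v_P v_S / (v_P − v_S) = Δt · (5.86·3.64)/(5.86−3.64) ≈ 9.6083·Δt.
So d_Station 1 = 43.29, d_Station 2 = 39.81, d_Station 3 = 53.01 km.
Circle about each station: (x − 33.6)² + (y + 26.3)² = 43.29²; (x − 34.6)² + (y − 6.0)² = 39.81²; (x + 56.7)² + (y + 7.9)² = 53.01².
Subtracting pairs of circle equations eliminates x²+y² and gives linear equations (the radical axes):
2.0 x + 64.6 y = -298.30
-180.6 x + 36.8 y = 520.61
Solving the 2×2 system: x ≈ -3.8, y ≈ -4.5 km.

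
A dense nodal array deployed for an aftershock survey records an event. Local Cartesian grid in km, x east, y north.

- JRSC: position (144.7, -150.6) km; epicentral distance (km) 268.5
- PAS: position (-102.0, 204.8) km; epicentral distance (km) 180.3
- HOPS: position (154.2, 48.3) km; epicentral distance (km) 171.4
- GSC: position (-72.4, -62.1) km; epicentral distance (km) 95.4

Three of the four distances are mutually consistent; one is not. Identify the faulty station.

Solve using three stations at a time. Using JRSC, PAS, GSC (subtract circle equations pairwise → linear system) gives (x, y) ≈ (-52.8, 31.3).
Distances from that point to each station vs reported:
  JRSC: calculated 268.5 vs reported 268.5 → residual 0.0 km
  PAS: calculated 180.3 vs reported 180.3 → residual 0.0 km
  HOPS: calculated 207.7 vs reported 171.4 → residual 36.3 km
  GSC: calculated 95.4 vs reported 95.4 → residual 0.0 km
JRSC, PAS, GSC are mutually consistent (residuals ≈ 0); HOPS is off by 36.3 km.

HOPS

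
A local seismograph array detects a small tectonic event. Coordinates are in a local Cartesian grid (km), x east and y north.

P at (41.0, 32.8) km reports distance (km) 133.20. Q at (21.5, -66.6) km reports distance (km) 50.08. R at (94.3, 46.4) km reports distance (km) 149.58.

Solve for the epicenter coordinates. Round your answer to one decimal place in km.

(59.6, -99.1)

Circle about each station: (x − 41.0)² + (y − 32.8)² = 133.20²; (x − 21.5)² + (y + 66.6)² = 50.08²; (x − 94.3)² + (y − 46.4)² = 149.58².
Subtracting the P equation from the Q and R equations removes the quadratic terms:
-39.0 x − 198.8 y = 17375.20
106.6 x + 27.2 y = 3656.67
Solving the 2×2 system: x ≈ 59.6, y ≈ -99.1 km.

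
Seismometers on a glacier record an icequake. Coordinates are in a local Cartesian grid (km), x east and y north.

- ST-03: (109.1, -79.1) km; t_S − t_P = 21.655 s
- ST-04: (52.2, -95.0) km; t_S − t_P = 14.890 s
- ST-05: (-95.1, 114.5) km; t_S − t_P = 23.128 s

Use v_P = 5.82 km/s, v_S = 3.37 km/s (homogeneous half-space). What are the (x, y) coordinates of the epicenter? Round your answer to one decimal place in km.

Distance from S−P lag: d = Δt · v_P v_S / (v_P − v_S) = Δt · (5.82·3.37)/(5.82−3.37) ≈ 8.0055·Δt.
So d_ST-03 = 173.36, d_ST-04 = 119.20, d_ST-05 = 185.15 km.
Circle about each station: (x − 109.1)² + (y + 79.1)² = 173.36²; (x − 52.2)² + (y + 95.0)² = 119.20²; (x + 95.1)² + (y − 114.5)² = 185.15².
Subtracting the ST-03 equation from the ST-04 and ST-05 equations removes the quadratic terms:
-113.8 x − 31.8 y = 9435.27
-408.4 x + 387.2 y = -232.19
Solving the 2×2 system: x ≈ -63.9, y ≈ -68.0 km.
Check against ST-03 (with the unrounded x, y): √((x − 109.1)²+(y + 79.1)²) = 173.36 ≈ 173.36 km. ✓

x ≈ -63.9 km, y ≈ -68.0 km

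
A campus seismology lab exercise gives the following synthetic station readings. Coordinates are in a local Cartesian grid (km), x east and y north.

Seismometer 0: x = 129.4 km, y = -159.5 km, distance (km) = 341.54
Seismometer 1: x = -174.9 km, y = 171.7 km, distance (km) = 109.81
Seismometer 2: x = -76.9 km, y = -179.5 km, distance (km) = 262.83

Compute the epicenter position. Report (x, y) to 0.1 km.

Circle about each station: (x − 129.4)² + (y + 159.5)² = 341.54²; (x + 174.9)² + (y − 171.7)² = 109.81²; (x + 76.9)² + (y + 179.5)² = 262.83².
Subtracting the Seismometer 0 equation from the Seismometer 1 and Seismometer 2 equations removes the quadratic terms:
-608.6 x + 662.4 y = 122477.63
-412.6 x − 40.0 y = 43519.21
Solving the 2×2 system: x ≈ -113.3, y ≈ 80.8 km.

(-113.3, 80.8)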